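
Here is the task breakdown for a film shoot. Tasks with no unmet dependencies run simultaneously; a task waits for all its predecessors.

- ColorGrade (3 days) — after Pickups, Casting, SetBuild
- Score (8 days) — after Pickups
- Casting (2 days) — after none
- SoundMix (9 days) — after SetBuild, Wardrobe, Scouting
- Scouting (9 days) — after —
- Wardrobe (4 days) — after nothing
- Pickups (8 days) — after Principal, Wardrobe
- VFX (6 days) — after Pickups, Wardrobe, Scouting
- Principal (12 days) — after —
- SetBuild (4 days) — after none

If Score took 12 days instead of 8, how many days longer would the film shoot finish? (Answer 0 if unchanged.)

4

Critical path before the change: Principal→Pickups→Score = 12+8+8 = 28 giving 28 days.
Score is on the critical path; changing it to 12 makes that path 32 days.
The critical path is still Principal→Pickups→Score; finish is now 32 days.
Change in finish: 32 − 28 = +4 days.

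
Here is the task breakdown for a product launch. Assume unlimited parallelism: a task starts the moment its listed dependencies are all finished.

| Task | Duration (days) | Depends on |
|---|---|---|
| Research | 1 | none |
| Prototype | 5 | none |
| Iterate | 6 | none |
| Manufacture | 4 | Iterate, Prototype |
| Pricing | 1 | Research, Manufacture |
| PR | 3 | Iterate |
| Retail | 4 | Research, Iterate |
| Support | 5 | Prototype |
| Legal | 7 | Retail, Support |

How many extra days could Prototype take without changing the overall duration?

The longest chain is Prototype→Support→Legal = 5+5+7 = 17; overall finish 17 days.
The longest chain containing Prototype totals 17 days.
Float = 17 − 17 = 0.

0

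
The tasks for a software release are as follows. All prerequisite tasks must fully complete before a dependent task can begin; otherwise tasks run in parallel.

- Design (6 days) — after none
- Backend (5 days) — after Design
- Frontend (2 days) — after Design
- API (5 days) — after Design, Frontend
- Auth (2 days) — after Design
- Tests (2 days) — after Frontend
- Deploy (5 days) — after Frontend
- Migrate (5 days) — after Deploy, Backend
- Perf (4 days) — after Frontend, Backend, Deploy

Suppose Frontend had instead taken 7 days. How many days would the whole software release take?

As given, the longest chain is Design→Frontend→Deploy→Migrate = 6+2+5+5 = 18, so the finish is 18 days.
Frontend lies on that path, so at 7 days the path becomes 23 days.
No other chain overtakes it, so the finish is 23 days.

23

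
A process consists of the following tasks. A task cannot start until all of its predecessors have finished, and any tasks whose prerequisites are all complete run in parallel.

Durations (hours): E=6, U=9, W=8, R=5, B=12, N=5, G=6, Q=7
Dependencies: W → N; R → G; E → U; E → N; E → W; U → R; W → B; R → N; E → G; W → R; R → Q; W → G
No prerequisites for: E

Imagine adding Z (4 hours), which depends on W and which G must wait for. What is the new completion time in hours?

Originally the process takes 27 hours.
With Z inserted, G now waits for max(E, W, R, Z).
New critical path: E→U→R→Q = 6+9+5+7 = 27 ⇒ 27 hours.

27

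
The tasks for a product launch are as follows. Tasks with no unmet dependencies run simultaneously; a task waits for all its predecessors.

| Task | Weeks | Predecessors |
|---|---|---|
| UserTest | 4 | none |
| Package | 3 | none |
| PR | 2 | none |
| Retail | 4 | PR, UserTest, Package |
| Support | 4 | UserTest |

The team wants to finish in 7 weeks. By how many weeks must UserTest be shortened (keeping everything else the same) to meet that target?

1

Current finish: 8 weeks; target: 7.
UserTest is on every critical path, so each week cut from UserTest cuts the finish by one (this holds down to a finish of 7).
Need 8 − 7 = 1 week off UserTest → UserTest becomes 3 weeks, finish becomes 7.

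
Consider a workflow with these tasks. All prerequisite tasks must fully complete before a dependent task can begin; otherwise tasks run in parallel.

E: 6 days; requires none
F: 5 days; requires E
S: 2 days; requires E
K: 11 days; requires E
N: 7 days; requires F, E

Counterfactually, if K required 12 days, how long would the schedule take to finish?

18

Actual critical path: E→F→N = 6+5+7 = 18 ⇒ 18 days.
K has 1 day of float (longest path through it is 17).
That remains the longest chain; total 18 days.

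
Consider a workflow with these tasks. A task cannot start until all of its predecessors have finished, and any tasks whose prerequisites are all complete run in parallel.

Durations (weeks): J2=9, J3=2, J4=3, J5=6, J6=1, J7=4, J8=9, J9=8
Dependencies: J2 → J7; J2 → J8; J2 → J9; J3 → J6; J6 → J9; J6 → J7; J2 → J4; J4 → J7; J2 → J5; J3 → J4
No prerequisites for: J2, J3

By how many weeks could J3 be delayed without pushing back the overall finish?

Critical path: J2→J8 = 9+9 = 18, so the finish is 18 weeks.
Longest path through J3: 11 weeks (earliest finish 2, latest finish 9).
Float = 18 − 11 = 7.

7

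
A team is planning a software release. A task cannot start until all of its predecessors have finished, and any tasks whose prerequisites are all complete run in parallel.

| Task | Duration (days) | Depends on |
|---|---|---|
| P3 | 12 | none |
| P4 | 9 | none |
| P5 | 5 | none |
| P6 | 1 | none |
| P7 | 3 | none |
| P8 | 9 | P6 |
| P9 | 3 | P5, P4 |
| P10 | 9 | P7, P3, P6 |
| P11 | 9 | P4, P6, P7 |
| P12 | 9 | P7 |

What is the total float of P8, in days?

11

P3→P10 = 12+9 = 21 sets the makespan at 21 days.
Longest path through P8: 10 days (earliest finish 10, latest finish 21).
Float = 21 − 10 = 11.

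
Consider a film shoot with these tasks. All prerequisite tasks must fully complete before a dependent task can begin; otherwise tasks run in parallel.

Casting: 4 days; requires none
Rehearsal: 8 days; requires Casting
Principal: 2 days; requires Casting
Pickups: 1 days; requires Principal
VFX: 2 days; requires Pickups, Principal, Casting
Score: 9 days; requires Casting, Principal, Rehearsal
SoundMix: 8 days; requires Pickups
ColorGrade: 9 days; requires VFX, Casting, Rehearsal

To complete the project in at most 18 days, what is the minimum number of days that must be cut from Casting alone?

Current finish: 21 days; target: 18.
Casting is on every critical path, so each day cut from Casting cuts the finish by one (this holds down to a finish of 18).
Need 21 − 18 = 3 days off Casting → Casting becomes 1 day, finish becomes 18.

3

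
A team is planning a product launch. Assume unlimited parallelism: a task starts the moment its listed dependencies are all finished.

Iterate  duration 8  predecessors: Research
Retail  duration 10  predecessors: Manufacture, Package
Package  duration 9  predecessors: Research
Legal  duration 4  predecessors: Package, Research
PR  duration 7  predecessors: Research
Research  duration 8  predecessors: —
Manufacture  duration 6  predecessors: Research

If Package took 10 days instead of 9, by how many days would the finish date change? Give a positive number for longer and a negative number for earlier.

The binding path is Research→Package→Retail = 8+9+10 = 27; finish at 27 days.
Since Package is critical, the +1 change carries straight to that chain (now 28 days).
The critical path is still Research→Package→Retail; finish is now 28 days.
Change in finish: 28 − 27 = +1 days.

1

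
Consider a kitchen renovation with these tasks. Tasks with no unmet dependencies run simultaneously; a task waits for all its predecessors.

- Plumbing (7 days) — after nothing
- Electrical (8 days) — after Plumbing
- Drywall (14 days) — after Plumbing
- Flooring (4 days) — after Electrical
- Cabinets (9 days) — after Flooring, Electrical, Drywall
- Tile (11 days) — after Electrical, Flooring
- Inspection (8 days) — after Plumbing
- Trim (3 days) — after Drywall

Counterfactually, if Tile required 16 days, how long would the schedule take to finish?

The binding path is Plumbing→Electrical→Flooring→Tile = 7+8+4+11 = 30; finish at 30 days.
Tile is on the critical path; changing it to 16 makes that path 35 days.
No other chain overtakes it, so the finish is 35 days.

35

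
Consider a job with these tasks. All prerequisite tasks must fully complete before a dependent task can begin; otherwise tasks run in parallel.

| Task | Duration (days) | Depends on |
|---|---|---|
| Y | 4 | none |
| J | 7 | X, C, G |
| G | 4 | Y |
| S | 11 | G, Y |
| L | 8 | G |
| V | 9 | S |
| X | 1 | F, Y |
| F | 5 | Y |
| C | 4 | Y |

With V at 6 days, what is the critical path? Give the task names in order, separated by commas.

Y, G, S, V

Actual critical path: Y→G→S→V = 4+4+11+9 = 28 ⇒ 28 days.
V is on the critical path; changing it to 6 makes that path 25 days.
No other chain overtakes it, so the finish is 25 days.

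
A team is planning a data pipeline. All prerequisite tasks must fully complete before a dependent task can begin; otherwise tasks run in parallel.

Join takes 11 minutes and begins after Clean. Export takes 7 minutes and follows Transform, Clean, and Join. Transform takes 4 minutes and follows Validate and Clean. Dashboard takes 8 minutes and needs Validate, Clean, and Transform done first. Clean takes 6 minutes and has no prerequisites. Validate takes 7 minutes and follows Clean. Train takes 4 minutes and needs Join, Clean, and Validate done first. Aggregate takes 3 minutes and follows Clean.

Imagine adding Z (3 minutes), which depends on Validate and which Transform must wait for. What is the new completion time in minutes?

28

Originally the project takes 25 minutes.
With Z inserted, Transform now waits for max(Validate, Clean, Z).
New critical path: Clean→Validate→Z→Transform→Dashboard = 6+7+3+4+8 = 28 ⇒ 28 minutes.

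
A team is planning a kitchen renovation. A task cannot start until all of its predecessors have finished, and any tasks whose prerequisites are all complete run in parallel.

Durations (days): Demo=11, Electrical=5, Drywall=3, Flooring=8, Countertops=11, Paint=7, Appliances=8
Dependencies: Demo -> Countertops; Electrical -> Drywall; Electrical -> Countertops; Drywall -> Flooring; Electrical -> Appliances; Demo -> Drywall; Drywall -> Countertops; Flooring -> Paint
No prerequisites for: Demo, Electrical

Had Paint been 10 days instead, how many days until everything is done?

Critical path before the change: Demo→Drywall→Flooring→Paint = 11+3+8+7 = 29 giving 29 days.
Since Paint is critical, the +3 change carries straight to that chain (now 32 days).
No other chain overtakes it, so the finish is 32 days.

32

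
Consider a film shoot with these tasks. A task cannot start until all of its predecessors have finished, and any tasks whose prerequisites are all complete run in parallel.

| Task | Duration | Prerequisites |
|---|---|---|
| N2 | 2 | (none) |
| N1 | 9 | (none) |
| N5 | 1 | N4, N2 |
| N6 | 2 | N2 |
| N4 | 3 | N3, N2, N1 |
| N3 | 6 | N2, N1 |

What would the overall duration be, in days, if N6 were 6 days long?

19

As given, the longest chain is N1→N3→N4→N5 = 9+6+3+1 = 19, so the finish is 19 days.
N6 is off the critical path — its longest chain is 4 days, giving 15 of slack.
That remains the longest chain; total 19 days.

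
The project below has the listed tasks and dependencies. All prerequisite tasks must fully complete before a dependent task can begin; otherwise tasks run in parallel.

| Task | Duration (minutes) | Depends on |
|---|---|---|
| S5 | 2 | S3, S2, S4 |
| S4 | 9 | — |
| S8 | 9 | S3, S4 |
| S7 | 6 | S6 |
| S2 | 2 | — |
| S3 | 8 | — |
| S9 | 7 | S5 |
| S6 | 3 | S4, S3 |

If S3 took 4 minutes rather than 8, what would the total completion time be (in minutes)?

Critical path before the change: S4→S5→S9 = 9+2+7 = 18 giving 18 minutes.
S3 is off the critical path — its longest chain is 17 minutes, giving 1 of slack.
The critical path is still S4→S5→S9; finish is now 18 minutes.

18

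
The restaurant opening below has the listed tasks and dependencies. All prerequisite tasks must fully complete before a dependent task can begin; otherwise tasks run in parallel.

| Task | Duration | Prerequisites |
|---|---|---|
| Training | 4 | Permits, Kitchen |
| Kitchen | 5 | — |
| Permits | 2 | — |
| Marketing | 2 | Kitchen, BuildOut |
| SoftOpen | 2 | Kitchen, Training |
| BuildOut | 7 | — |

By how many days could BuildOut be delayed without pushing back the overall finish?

Kitchen→Training→SoftOpen = 5+4+2 = 11 sets the makespan at 11 days.
BuildOut finishes as early as 7 and must finish by 9.
Float = 11 − 9 = 2.

2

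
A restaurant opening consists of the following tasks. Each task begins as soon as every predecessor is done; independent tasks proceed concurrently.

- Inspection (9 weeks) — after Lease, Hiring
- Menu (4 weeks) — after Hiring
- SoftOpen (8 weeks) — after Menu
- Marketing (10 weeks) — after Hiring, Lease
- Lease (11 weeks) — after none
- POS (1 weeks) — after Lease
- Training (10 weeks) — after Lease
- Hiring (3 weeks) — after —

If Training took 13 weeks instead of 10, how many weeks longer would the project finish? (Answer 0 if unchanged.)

Actual critical path: Lease→Training = 11+10 = 21 ⇒ 21 weeks.
Training is on the critical path; changing it to 13 makes that path 24 weeks.
The critical path is still Lease→Training; finish is now 24 weeks.
Change in finish: 24 − 21 = +3 weeks.

3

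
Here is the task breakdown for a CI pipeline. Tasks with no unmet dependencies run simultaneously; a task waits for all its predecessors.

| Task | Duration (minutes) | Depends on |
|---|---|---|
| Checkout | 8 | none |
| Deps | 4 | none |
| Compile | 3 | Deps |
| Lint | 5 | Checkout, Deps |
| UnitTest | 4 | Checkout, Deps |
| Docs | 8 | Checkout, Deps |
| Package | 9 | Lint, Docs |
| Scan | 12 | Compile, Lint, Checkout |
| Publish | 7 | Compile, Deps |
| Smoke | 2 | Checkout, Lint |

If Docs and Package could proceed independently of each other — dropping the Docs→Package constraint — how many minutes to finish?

With the dependency in place, Checkout→Lint→Scan = 8+5+12 = 25 sets the finish at 25 minutes.
Without Docs→Package, Package's earliest start moves from 16 to 13.
After: Checkout→Lint→Scan = 8+5+12 = 25 → 25 minutes.

25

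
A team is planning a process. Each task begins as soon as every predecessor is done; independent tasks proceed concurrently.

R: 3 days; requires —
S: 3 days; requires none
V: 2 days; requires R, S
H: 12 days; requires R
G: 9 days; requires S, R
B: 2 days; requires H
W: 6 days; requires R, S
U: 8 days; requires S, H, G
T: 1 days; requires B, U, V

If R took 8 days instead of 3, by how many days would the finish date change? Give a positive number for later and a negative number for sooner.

5

Critical path before the change: R→H→U→T = 3+12+8+1 = 24 giving 24 days.
Since R is critical, the +5 change carries straight to that chain (now 29 days).
No other chain overtakes it, so the finish is 29 days.
Change in finish: 29 − 24 = +5 days.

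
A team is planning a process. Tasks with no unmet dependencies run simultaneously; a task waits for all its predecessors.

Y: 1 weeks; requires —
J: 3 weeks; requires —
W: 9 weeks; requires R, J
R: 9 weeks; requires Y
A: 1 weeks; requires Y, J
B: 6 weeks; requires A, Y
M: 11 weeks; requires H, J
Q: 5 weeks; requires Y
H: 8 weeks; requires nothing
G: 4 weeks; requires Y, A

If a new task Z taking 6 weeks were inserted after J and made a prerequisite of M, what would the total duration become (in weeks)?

20

Originally the schedule takes 19 weeks.
With Z inserted, M now waits for max(H, J, Z).
New critical path: J→Z→M = 3+6+11 = 20 ⇒ 20 weeks.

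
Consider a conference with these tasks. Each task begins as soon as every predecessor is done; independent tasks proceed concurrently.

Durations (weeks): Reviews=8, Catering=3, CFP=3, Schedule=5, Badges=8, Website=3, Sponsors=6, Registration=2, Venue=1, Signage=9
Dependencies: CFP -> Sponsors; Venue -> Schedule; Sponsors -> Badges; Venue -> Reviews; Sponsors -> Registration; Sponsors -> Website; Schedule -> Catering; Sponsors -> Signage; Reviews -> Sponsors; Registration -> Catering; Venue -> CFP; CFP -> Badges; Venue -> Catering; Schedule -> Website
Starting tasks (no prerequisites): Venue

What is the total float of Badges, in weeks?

1

The longest chain is Venue→Reviews→Sponsors→Signage = 1+8+6+9 = 24; overall finish 24 weeks.
Badges finishes as early as 23 and must finish by 24.
Slack of Badges = 16 − 15 = 1 week.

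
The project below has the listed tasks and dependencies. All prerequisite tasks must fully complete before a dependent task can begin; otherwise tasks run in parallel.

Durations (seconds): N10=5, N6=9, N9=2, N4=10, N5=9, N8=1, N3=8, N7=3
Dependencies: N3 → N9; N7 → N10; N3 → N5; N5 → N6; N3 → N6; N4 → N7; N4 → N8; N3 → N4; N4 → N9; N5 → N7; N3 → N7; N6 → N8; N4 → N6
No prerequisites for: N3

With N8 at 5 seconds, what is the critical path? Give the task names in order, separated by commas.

N3, N4, N6, N8

Critical path before the change: N3→N4→N6→N8 = 8+10+9+1 = 28 giving 28 seconds.
N8 is on the critical path; changing it to 5 makes that path 32 seconds.
The critical path is still N3→N4→N6→N8; finish is now 32 seconds.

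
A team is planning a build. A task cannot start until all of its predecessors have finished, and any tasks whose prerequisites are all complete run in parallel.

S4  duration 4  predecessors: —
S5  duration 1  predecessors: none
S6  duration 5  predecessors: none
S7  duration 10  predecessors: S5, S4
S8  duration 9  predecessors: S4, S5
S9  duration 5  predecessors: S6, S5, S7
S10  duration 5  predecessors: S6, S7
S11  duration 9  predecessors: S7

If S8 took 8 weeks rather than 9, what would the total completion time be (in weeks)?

Critical path before the change: S4→S7→S11 = 4+10+9 = 23 giving 23 weeks.
S8 has 10 weeks of float (longest path through it is 13).
The critical path is still S4→S7→S11; finish is now 23 weeks.

23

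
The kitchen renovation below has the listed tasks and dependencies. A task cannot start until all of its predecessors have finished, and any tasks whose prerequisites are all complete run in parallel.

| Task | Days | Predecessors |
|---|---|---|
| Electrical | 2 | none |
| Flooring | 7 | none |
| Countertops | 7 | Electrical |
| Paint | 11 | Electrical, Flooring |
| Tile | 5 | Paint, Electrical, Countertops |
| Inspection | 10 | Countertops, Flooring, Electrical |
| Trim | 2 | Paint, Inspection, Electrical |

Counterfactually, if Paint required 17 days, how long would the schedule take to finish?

29

The binding path is Flooring→Paint→Tile = 7+11+5 = 23; finish at 23 days.
Paint is on the critical path; changing it to 17 makes that path 29 days.
The critical path is still Flooring→Paint→Tile; finish is now 29 days.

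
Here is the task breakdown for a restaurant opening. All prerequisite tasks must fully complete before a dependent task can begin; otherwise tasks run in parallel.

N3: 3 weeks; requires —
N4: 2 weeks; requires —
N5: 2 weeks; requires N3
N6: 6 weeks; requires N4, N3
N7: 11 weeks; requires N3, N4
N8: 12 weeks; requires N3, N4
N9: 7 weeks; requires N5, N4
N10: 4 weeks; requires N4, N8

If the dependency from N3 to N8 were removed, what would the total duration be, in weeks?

Original critical path: N3→N8→N10 = 3+12+4 = 19 ⇒ 19 weeks.
Without N3→N8, N8's earliest start moves from 3 to 2.
The longest chain is now N4→N8→N10 = 2+12+4 = 18, so the project takes 18 weeks.

18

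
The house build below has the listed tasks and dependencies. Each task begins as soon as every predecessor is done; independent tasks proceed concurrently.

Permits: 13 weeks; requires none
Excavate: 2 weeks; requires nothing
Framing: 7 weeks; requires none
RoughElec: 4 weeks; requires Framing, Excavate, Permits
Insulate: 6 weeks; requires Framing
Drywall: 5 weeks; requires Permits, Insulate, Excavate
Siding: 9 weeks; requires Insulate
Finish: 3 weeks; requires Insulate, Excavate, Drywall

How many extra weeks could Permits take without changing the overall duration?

The longest chain is Framing→Insulate→Siding = 7+6+9 = 22; overall finish 22 weeks.
The longest chain containing Permits totals 21 weeks.
Float = 22 − 21 = 1.

1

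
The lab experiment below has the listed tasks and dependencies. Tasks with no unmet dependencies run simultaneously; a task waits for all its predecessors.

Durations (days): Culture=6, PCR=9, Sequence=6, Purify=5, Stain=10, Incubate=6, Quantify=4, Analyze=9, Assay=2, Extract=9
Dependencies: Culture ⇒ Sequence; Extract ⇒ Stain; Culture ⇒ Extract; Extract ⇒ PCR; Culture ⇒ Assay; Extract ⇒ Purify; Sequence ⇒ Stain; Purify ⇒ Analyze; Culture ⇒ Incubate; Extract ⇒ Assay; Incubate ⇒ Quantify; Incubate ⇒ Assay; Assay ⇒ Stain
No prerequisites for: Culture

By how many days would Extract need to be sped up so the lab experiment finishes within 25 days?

Current finish: 29 days; target: 25.
Extract is on every critical path, so each day cut from Extract cuts the finish by one (this holds down to a finish of 24).
Need 29 − 25 = 4 days off Extract → Extract becomes 5 days, finish becomes 25.

4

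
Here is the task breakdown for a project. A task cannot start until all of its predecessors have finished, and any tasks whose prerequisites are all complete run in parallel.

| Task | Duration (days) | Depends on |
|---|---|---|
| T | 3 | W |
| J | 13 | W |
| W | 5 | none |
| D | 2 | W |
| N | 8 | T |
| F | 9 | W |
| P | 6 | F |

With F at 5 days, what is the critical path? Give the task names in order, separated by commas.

Actual critical path: W→F→P = 5+9+6 = 20 ⇒ 20 days.
F lies on that path, so at 5 days the path becomes 16 days.
Now W→J = 5+13 = 18 is longest, so the finish becomes 18 days.

W, J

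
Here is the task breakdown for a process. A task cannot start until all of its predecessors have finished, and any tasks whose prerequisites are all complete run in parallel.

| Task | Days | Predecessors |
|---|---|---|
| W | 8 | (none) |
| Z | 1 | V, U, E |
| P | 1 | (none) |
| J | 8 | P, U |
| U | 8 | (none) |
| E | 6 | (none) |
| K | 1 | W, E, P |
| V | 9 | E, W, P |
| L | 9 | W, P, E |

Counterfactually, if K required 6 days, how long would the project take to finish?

As given, the longest chain is W→V→Z = 8+9+1 = 18, so the finish is 18 days.
The longest path through K is only 9 days, so K has float 9.
That remains the longest chain; total 18 days.

18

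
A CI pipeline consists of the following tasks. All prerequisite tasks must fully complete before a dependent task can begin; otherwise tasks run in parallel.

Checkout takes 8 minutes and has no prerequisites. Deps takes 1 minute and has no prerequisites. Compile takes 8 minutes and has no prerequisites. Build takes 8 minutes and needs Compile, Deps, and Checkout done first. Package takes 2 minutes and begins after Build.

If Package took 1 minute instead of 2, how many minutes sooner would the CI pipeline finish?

1

Critical path before the change: Checkout→Build→Package = 8+8+2 = 18 giving 18 minutes.
Since Package is critical, the -1 change carries straight to that chain (now 17 minutes).
That remains the longest chain; total 17 minutes.
Change in finish: 17 − 18 = -1 minutes.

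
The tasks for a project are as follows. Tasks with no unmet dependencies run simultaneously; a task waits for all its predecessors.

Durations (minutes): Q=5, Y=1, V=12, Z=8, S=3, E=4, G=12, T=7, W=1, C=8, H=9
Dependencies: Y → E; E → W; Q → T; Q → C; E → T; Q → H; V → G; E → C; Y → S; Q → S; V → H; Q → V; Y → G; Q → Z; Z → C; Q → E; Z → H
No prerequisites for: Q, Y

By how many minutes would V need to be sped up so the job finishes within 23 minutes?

6

Current finish: 29 minutes; target: 23.
V is on every critical path, so each minute cut from V cuts the finish by one (this holds down to a finish of 22).
Need 29 − 23 = 6 minutes off V → V becomes 6 minutes, finish becomes 23.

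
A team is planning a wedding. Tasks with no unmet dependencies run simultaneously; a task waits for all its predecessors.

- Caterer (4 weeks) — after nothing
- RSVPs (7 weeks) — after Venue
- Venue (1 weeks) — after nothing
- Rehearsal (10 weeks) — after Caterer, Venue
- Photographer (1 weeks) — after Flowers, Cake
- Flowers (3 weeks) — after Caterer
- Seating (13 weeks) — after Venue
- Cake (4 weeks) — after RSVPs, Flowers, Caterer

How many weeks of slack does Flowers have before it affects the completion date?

Critical path: Venue→Seating = 1+13 = 14, so the finish is 14 weeks.
Longest path through Flowers: 12 weeks (earliest finish 7, latest finish 9).
Float = 14 − 12 = 2.

2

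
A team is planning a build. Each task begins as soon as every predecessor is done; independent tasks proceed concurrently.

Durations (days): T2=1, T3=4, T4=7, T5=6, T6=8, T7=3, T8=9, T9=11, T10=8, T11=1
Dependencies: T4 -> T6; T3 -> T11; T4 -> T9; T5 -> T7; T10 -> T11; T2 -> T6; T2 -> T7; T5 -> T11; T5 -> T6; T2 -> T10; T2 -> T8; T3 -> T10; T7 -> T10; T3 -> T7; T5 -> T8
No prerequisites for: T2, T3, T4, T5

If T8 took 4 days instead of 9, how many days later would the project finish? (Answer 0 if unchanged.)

Actual critical path: T4→T9 = 7+11 = 18 ⇒ 18 days.
T8 is off the critical path — its longest chain is 15 days, giving 3 of slack.
The critical path is still T4→T9; finish is now 18 days.
Change in finish: 18 − 18 = +0 days.

0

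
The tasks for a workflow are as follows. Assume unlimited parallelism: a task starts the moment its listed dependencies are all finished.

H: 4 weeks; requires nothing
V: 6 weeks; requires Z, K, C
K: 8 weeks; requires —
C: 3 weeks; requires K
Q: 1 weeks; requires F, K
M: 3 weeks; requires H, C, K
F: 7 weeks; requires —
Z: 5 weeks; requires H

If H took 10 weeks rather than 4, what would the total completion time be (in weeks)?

21

Actual critical path: K→C→V = 8+3+6 = 17 ⇒ 17 weeks.
The longest path through H is only 15 weeks, so H has float 2.
New critical path: H→Z→V = 10+5+6 = 21 ⇒ 21 weeks.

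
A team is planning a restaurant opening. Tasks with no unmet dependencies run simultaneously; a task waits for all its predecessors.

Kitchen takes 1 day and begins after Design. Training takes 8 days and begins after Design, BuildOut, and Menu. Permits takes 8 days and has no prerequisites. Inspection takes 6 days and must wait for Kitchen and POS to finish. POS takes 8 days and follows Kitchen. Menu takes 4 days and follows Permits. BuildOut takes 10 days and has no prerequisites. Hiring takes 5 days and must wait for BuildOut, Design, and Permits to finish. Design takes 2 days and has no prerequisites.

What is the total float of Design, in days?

3

Permits→Menu→Training = 8+4+8 = 20 sets the makespan at 20 days.
Longest path through Design: 17 days (earliest finish 2, latest finish 5).
Slack of Design = 3 − 0 = 3 days.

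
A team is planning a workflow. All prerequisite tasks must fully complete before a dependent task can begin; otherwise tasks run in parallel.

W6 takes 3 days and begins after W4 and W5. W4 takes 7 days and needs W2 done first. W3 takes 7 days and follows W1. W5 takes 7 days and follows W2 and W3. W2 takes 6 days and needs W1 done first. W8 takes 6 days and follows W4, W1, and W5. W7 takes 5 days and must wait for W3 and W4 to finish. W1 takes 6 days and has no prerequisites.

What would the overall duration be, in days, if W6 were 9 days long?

Actual critical path: W1→W3→W5→W8 = 6+7+7+6 = 26 ⇒ 26 days.
The longest path through W6 is only 23 days, so W6 has float 3.
New critical path: W1→W3→W5→W6 = 6+7+7+9 = 29 ⇒ 29 days.

29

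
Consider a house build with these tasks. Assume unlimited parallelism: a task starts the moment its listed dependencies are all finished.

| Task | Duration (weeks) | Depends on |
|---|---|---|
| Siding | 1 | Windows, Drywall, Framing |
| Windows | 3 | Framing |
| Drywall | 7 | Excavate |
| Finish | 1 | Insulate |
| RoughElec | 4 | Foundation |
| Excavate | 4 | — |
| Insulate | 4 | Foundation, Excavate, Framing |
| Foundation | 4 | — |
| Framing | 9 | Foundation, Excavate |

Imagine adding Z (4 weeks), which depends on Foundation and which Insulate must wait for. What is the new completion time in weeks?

Originally the project takes 18 weeks.
With Z inserted, Insulate now waits for max(Foundation, Excavate, Framing, Z).
New critical path: Excavate→Framing→Insulate→Finish = 4+9+4+1 = 18 ⇒ 18 weeks.

18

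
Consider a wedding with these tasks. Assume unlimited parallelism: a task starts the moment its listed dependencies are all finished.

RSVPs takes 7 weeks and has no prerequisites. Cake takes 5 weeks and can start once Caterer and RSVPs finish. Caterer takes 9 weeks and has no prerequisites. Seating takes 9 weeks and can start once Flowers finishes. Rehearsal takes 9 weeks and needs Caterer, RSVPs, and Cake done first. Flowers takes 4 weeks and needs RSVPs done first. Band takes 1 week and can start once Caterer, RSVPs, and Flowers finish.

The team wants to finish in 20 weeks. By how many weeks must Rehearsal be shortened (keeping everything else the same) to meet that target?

3

Current finish: 23 weeks; target: 20.
Rehearsal is on every critical path, so each week cut from Rehearsal cuts the finish by one (this holds down to a finish of 20).
Need 23 − 20 = 3 weeks off Rehearsal → Rehearsal becomes 6 weeks, finish becomes 20.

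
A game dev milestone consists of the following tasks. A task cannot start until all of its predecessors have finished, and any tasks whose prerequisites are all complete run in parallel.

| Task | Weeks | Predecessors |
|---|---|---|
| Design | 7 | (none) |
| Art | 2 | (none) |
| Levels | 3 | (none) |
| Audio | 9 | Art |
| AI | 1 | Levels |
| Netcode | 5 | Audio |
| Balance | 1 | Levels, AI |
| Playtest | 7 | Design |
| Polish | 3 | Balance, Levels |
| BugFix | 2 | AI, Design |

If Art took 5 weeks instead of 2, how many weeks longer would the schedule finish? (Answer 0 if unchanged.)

Baseline: Art→Audio→Netcode = 2+9+5 = 16 → 16 weeks.
Art is on the critical path; changing it to 5 makes that path 19 weeks.
No other chain overtakes it, so the finish is 19 weeks.
Change in finish: 19 − 16 = +3 weeks.

3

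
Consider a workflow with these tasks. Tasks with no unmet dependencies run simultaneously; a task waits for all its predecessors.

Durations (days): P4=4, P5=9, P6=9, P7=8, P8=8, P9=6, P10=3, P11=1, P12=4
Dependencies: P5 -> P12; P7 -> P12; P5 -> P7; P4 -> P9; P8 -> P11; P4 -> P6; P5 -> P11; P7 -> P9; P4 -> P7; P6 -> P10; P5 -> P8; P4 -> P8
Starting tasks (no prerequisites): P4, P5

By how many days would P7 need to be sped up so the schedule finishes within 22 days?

1

Current finish: 23 days; target: 22.
P7 is on every critical path, so each day cut from P7 cuts the finish by one (this holds down to a finish of 18).
Need 23 − 22 = 1 day off P7 → P7 becomes 7 days, finish becomes 22.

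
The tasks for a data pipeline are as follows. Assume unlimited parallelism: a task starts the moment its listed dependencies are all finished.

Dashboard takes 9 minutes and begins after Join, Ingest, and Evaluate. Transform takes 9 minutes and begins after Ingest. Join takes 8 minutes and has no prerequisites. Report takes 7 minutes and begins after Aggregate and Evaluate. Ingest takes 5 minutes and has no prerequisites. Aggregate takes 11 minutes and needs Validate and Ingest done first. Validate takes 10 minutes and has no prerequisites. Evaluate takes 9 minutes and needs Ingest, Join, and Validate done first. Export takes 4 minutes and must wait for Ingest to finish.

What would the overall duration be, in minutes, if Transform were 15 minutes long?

The binding path is Validate→Aggregate→Report = 10+11+7 = 28; finish at 28 minutes.
Transform has 14 minutes of float (longest path through it is 14).
That remains the longest chain; total 28 minutes.

28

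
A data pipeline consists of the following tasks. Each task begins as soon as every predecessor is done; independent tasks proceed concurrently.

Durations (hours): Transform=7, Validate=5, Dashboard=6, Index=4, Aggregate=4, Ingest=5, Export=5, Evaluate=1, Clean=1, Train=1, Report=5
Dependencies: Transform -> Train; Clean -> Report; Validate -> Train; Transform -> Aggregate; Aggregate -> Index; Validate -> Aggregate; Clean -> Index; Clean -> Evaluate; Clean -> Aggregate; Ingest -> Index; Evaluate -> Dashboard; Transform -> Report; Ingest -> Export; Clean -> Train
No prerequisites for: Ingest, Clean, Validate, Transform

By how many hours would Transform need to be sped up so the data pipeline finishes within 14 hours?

1

Current finish: 15 hours; target: 14.
Transform is on every critical path, so each hour cut from Transform cuts the finish by one (this holds down to a finish of 13).
Need 15 − 14 = 1 hour off Transform → Transform becomes 6 hours, finish becomes 14.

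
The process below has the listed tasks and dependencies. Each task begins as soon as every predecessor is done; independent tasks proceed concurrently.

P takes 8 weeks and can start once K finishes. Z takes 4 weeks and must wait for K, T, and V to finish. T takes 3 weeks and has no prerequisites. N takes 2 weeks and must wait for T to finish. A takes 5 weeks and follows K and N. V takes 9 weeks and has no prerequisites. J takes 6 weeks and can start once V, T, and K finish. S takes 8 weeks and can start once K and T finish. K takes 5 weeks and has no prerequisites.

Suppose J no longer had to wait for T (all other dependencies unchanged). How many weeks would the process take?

15

Original critical path: V→J = 9+6 = 15 ⇒ 15 weeks.
Dropping T→J doesn't change J's earliest start (9); another predecessor still binds.
New critical path: V→J = 9+6 = 15 ⇒ 15 weeks.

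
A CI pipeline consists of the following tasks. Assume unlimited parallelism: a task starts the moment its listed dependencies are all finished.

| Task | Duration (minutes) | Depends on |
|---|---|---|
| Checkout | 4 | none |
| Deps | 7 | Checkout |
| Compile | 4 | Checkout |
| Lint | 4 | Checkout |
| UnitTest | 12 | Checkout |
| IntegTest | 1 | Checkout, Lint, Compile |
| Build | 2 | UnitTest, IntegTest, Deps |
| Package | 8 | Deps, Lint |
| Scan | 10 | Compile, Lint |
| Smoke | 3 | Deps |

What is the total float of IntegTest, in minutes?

Critical path: Checkout→Deps→Package = 4+7+8 = 19, so the finish is 19 minutes.
IntegTest finishes as early as 9 and must finish by 17.
So IntegTest can slip 17 − 9 = 8 minutes.

8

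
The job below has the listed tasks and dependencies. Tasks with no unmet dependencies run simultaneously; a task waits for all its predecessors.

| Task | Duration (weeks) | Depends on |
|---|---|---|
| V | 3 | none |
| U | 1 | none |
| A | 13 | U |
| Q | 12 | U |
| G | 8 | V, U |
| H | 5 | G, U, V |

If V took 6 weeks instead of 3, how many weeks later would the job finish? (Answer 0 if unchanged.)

Actual critical path: V→G→H = 3+8+5 = 16 ⇒ 16 weeks.
V is on the critical path; changing it to 6 makes that path 19 weeks.
The critical path is still V→G→H; finish is now 19 weeks.
Change in finish: 19 − 16 = +3 weeks.

3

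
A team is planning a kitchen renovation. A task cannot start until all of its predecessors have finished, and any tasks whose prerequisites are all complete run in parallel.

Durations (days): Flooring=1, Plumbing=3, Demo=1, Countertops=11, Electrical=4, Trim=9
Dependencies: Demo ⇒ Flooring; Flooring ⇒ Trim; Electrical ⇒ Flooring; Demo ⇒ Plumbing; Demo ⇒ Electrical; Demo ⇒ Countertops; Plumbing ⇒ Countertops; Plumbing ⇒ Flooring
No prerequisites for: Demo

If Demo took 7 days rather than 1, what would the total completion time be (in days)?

Actual critical path: Demo→Plumbing→Countertops = 1+3+11 = 15 ⇒ 15 days.
Since Demo is critical, the +6 change carries straight to that chain (now 21 days).
No other chain overtakes it, so the finish is 21 days.

21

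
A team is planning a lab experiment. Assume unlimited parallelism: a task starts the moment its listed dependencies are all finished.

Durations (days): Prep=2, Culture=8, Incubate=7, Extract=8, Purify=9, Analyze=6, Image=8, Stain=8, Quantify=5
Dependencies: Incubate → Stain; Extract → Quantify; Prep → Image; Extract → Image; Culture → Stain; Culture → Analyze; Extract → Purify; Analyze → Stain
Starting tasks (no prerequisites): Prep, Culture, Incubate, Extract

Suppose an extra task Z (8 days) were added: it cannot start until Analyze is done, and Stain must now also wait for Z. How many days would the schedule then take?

30

Originally the schedule takes 22 days.
With Z inserted, Stain now waits for max(Analyze, Culture, Incubate, Z).
New critical path: Culture→Analyze→Z→Stain = 8+6+8+8 = 30 ⇒ 30 days.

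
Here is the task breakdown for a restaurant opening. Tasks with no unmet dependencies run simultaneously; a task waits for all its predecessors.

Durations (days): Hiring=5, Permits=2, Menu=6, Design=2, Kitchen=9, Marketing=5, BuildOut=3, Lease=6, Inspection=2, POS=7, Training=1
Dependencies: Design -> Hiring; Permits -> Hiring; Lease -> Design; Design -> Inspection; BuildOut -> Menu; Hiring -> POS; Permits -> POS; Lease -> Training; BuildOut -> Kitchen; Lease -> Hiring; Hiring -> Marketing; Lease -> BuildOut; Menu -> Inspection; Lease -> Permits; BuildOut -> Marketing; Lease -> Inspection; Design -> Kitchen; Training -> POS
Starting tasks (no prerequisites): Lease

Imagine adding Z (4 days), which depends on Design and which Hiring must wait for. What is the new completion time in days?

24

Originally the schedule takes 20 days.
With Z inserted, Hiring now waits for max(Design, Lease, Permits, Z).
New critical path: Lease→Design→Z→Hiring→POS = 6+2+4+5+7 = 24 ⇒ 24 days.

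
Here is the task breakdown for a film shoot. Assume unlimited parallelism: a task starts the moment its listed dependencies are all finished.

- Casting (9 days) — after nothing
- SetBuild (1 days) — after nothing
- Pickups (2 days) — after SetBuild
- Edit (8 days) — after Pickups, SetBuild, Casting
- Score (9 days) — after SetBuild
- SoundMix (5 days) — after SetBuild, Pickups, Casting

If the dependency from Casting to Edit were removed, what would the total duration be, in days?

With the dependency in place, Casting→Edit = 9+8 = 17 sets the finish at 17 days.
Without Casting→Edit, Edit's earliest start moves from 9 to 3.
New critical path: Casting→SoundMix = 9+5 = 14 ⇒ 14 days.

14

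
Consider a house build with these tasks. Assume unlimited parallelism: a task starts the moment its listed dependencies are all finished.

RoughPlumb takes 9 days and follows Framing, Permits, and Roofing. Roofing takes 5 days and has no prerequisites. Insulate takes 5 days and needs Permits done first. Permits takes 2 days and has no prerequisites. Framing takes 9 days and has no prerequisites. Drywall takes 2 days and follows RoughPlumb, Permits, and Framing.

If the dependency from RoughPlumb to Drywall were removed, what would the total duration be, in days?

Before: longest chain Framing→RoughPlumb→Drywall = 9+9+2 = 20, finish 20.
Without RoughPlumb→Drywall, Drywall's earliest start moves from 18 to 9.
New critical path: Framing→RoughPlumb = 9+9 = 18 ⇒ 18 days.

18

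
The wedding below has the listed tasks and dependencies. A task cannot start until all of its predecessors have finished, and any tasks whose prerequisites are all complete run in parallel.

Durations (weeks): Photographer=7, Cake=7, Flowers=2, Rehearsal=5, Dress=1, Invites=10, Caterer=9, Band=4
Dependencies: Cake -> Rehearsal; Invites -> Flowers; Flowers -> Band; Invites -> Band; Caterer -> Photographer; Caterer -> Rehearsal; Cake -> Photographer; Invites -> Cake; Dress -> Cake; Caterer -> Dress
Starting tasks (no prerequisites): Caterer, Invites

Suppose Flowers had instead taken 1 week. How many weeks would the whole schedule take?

24

As given, the longest chain is Caterer→Dress→Cake→Photographer = 9+1+7+7 = 24, so the finish is 24 weeks.
Flowers is off the critical path — its longest chain is 16 weeks, giving 8 of slack.
No other chain overtakes it, so the finish is 24 weeks.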